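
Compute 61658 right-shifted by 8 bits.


0b1111000011011010 >> 8 = 0b11110000 = 240

240


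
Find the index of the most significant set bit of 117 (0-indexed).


0b1110101. Highest set bit at position 6

6


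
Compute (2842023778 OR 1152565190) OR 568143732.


Step 1: 2842023778 | 1152565190 = 3992453094
Step 2: 3992453094 | 568143732 = 3992977398

3992977398


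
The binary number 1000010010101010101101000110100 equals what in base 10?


1000010010101010101101000110100 in decimal = 1112889908

1112889908


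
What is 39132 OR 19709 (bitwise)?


0b1001100011011100 | 0b100110011111101 = 0b1101110011111101 = 56573

56573


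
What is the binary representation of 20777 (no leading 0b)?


20777 = 101000100101001 in binary

101000100101001


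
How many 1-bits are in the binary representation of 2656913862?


0b10011110010111010100100111000110 has 17 set bits

17


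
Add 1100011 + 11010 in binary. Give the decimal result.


1100011 + 11010 = 1111101 = 125

125


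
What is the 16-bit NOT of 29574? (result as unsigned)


~0b111001110000110 = 0b1000110001111001 = 35961 (16-bit unsigned)

35961


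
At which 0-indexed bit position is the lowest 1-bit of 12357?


0b11000001000101. Lowest set bit at position 0

0


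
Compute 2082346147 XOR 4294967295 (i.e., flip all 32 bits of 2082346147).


2082346147 ^ 4294967295 = 2212621148

2212621148


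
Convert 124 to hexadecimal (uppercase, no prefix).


124 = 7C hex

7C


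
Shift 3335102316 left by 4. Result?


0b11000110110010011001111101101100 << 4 = 0b110001101100100110011111011011000000 = 53361637056

53361637056


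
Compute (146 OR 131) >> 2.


Step 1: 146 | 131 = 147
Step 2: 147 >> 2 = 36

36


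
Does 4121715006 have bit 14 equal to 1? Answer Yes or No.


0b11110101101011000110000100111110, bit 14 = 1. Yes

Yes


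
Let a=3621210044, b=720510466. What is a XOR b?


3621210044 ^ 720510466 = 4247083454

4247083454


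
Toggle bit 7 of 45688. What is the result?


45688 ^ (1 << 7) = 45688 ^ 128 = 45816

45816


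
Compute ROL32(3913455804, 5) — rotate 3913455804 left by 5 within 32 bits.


Rotate 0b11101001010000101001100010111100 left by 5 (32-bit) = 0b101000010100110001011110011101 = 676534173

676534173


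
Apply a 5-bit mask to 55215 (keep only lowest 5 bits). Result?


55215 & 31 = 15

15


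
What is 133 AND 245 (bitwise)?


0b10000101 & 0b11110101 = 0b10000101 = 133

133


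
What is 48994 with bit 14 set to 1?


48994 | (1 << 14) = 48994 | 16384 = 65378

65378


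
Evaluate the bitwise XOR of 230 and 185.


0b11100110 ^ 0b10111001 = 0b1011111 = 95

95


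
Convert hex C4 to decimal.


C4 hex = 196 decimal

196


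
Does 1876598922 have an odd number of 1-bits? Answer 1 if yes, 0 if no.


0b1101111110110101010000010001010 has 16 ones => parity 0

0


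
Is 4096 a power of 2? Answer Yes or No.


0b1000000000000. Only one bit set => Yes

Yes


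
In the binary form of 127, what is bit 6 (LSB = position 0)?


0b1111111, position 6 = 1

1


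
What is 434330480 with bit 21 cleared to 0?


434330480 & ~(1 << 21) = 432233328

432233328


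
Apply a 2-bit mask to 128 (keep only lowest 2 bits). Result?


128 & 3 = 0

0


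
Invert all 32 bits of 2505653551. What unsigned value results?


2505653551 ^ 4294967295 = 1789313744

1789313744


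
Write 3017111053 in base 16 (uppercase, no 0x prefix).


3017111053 = B3D5760D hex

B3D5760D


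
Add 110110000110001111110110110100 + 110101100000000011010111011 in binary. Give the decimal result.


110110000110001111110110110100 + 110101100000000011010111011 = 111100110010010000010001101111 = 1019806831

1019806831


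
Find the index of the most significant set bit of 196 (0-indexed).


0b11000100. Highest set bit at position 7

7


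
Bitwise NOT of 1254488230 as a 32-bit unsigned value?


~0b1001010110001011111100010100110 = 0b10110101001110100000011101011001 = 3040479065 (32-bit unsigned)

3040479065


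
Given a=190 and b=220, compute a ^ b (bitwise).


190 ^ 220 = 98

98


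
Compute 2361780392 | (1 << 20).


2361780392 | (1 << 20) = 2361780392 | 1048576 = 2362828968

2362828968


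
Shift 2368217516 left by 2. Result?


0b10001101001010000010000110101100 << 2 = 0b1000110100101000001000011010110000 = 9472870064

9472870064


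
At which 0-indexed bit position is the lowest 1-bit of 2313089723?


0b10001001110111101111001010111011. Lowest set bit at position 0

0


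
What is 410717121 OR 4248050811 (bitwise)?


0b11000011110110000101111000001 | 0b11111101001101000001110001111011 = 0b11111101011111110001111111111011 = 4252966907

4252966907


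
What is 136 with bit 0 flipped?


136 ^ (1 << 0) = 136 ^ 1 = 137

137


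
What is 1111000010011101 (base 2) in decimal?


1111000010011101 in decimal = 61597

61597


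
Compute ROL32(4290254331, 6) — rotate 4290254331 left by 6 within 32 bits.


Rotate 0b11111111101110000001010111111011 left by 6 (32-bit) = 0b11101110000001010111111011111111 = 3993337599

3993337599


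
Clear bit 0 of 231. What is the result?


231 & ~(1 << 0) = 230

230


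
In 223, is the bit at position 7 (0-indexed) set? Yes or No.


0b11011111, bit 7 = 1. Yes

Yes


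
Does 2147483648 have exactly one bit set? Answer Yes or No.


0b10000000000000000000000000000000. Only one bit set => Yes

Yes


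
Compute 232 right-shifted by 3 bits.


0b11101000 >> 3 = 0b11101 = 29

29


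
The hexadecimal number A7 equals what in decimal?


A7 hex = 167 decimal

167


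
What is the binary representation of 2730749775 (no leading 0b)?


2730749775 = 10100010110000111110111101001111 in binary

10100010110000111110111101001111


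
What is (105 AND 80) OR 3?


Step 1: 105 & 80 = 64
Step 2: 64 | 3 = 67

67


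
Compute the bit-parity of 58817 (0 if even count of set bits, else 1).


0b1110010111000001 has 8 ones => parity 0

0


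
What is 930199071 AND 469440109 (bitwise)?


0b110111011100011011011000011111 & 0b11011111110110001011001101101 = 0b10011011100010001011000001101 = 326178317

326178317


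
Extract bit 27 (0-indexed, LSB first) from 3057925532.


0b10110110010001000011110110011100, position 27 = 0

0


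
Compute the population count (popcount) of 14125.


0b11011100101101 has 9 set bits

9


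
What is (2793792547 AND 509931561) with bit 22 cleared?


Step 1: 2793792547 & 509931561 = 100982817
Step 2: 100982817 & ~(1 << 22) = 100982817

100982817


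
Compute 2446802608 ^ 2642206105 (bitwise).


0b10010001110101110011111010110000 ^ 0b10011101011111001101110110011001 = 0b1100101010111110001100101001 = 212591401

212591401


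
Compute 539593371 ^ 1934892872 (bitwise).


0b100000001010011000101010011011 ^ 0b1110011010101000001111101001000 = 0b1010011011111011001010111010011 = 1400739283

1400739283


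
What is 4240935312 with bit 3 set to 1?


4240935312 | (1 << 3) = 4240935312 | 8 = 4240935320

4240935320


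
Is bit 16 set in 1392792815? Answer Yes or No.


0b1010011000001000101010011101111, bit 16 = 0. No

No


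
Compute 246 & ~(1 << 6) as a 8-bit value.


246 & ~(1 << 6) = 182

182


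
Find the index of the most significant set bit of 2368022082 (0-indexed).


0b10001101001001010010011001000010. Highest set bit at position 31

31


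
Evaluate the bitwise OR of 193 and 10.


0b11000001 | 0b1010 = 0b11001011 = 203

203


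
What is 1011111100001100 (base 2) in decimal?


1011111100001100 in decimal = 48908

48908


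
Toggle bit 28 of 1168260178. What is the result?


1168260178 ^ (1 << 28) = 1168260178 ^ 268435456 = 1436695634

1436695634


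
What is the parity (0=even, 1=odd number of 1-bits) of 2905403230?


0b10101101001011001110111101011110 has 20 ones => parity 0

0


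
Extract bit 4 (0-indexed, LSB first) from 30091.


0b111010110001011, position 4 = 0

0


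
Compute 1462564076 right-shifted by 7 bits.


0b1010111001011001111010011101100 >> 7 = 0b101011100101100111101001 = 11426281

11426281


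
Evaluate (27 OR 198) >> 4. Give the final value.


Step 1: 27 | 198 = 223
Step 2: 223 >> 4 = 13

13


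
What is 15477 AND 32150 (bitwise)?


0b11110001110101 & 0b111110110010110 = 0b11110000010100 = 15380

15380


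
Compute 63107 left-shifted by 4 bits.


0b1111011010000011 << 4 = 0b11110110100000110000 = 1009712

1009712


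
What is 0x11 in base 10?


11 hex = 17 decimal

17


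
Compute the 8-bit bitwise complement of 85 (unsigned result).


~0b1010101 = 0b10101010 = 170 (8-bit unsigned)

170


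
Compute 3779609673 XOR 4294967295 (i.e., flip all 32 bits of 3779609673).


3779609673 ^ 4294967295 = 515357622

515357622


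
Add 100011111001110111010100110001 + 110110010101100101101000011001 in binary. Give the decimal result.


100011111001110111010100110001 + 110110010101100101101000011001 = 1011010001111011100111101001010 = 1514000202

1514000202


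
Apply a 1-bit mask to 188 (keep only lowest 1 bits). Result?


188 & 1 = 0

0


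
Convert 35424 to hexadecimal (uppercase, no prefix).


35424 = 8A60 hex

8A60


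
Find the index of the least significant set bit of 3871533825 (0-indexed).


0b11100110110000101110101100000001. Lowest set bit at position 0

0


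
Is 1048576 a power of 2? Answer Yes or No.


0b100000000000000000000. Only one bit set => Yes

Yes


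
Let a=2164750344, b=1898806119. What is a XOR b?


2164750344 ^ 1898806119 = 4029285231

4029285231


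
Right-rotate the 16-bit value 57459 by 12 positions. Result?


Rotate 0b1110000001110011 right by 12 (16-bit) = 0b11100111110 = 1854

1854


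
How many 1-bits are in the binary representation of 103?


0b1100111 has 5 set bits

5


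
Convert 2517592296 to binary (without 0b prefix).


2517592296 = 10010110000011110110100011101000 in binary

10010110000011110110100011101000


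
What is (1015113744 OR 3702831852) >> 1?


Step 1: 1015113744 | 3702831852 = 4239784700
Step 2: 4239784700 >> 1 = 2119892350

2119892350


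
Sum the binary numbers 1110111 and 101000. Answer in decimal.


1110111 + 101000 = 10011111 = 159

159


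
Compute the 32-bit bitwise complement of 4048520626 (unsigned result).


~0b11110001010011111000010110110010 = 0b1110101100000111101001001101 = 246446669 (32-bit unsigned)

246446669


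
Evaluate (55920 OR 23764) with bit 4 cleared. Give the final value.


Step 1: 55920 | 23764 = 57076
Step 2: 57076 & ~(1 << 4) = 57060

57060


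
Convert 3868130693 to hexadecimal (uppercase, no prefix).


3868130693 = E68EFD85 hex

E68EFD85


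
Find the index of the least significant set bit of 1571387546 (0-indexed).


0b1011101101010010111100010011010. Lowest set bit at position 1

1


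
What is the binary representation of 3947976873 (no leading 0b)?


3947976873 = 11101011010100010101100010101001 in binary

11101011010100010101100010101001


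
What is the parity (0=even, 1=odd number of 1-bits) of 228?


0b11100100 has 4 ones => parity 0

0


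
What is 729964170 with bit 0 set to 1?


729964170 | (1 << 0) = 729964170 | 1 = 729964171

729964171


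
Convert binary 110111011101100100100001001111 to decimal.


110111011101100100100001001111 in decimal = 930498639

930498639


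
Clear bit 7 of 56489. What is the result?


56489 & ~(1 << 7) = 56361

56361


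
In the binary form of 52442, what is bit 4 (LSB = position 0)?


0b1100110011011010, position 4 = 1

1


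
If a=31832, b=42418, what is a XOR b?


31832 ^ 42418 = 55786

55786


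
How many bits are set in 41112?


0b1010000010011000 has 5 set bits

5


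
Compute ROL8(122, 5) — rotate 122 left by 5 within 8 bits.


Rotate 0b1111010 left by 5 (8-bit) = 0b1001111 = 79

79


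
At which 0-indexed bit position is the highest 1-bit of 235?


0b11101011. Highest set bit at position 7

7


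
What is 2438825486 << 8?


0b10010001010111011000011000001110 << 8 = 0b1001000101011101100001100000111000000000 = 624339324416

624339324416


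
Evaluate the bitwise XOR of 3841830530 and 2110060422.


0b11100100111111011010111010000010 ^ 0b1111101110001001111011110000110 = 0b10011001001110010101100100000100 = 2570672388

2570672388


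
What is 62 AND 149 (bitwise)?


0b111110 & 0b10010101 = 0b10100 = 20

20


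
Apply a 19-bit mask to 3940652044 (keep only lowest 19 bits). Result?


3940652044 & 524287 = 103436

103436


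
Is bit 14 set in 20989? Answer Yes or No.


0b101000111111101, bit 14 = 1. Yes

Yes


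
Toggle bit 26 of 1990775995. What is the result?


1990775995 ^ (1 << 26) = 1990775995 ^ 67108864 = 1923667131

1923667131


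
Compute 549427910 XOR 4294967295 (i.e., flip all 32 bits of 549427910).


549427910 ^ 4294967295 = 3745539385

3745539385


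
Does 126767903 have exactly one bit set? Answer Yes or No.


0b111100011100101001100011111. Multiple bits set => No

No


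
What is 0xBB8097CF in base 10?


BB8097CF hex = 3145766863 decimal

3145766863


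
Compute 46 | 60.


0b101110 | 0b111100 = 0b111110 = 62

62


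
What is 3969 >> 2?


0b111110000001 >> 2 = 0b1111100000 = 992

992


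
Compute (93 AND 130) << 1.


Step 1: 93 & 130 = 0
Step 2: 0 << 1 = 0

0


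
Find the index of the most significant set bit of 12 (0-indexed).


0b1100. Highest set bit at position 3

3


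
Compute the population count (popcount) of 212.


0b11010100 has 4 set bits

4


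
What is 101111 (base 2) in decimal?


101111 in decimal = 47

47


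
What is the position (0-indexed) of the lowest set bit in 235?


0b11101011. Lowest set bit at position 0

0


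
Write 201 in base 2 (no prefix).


201 = 11001001 in binary

11001001


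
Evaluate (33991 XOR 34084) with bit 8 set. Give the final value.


Step 1: 33991 ^ 34084 = 483
Step 2: 483 | (1 << 8) = 483 | 256 = 483

483


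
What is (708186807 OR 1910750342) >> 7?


Step 1: 708186807 | 1910750342 = 2079833783
Step 2: 2079833783 >> 7 = 16248701

16248701


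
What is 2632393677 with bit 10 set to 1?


2632393677 | (1 << 10) = 2632393677 | 1024 = 2632394701

2632394701


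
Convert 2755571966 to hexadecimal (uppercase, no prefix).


2755571966 = A43EB0FE hex

A43EB0FE


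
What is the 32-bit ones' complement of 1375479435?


1375479435 ^ 4294967295 = 2919487860

2919487860


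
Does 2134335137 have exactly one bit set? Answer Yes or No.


0b1111111001101110101111010100001. Multiple bits set => No

No


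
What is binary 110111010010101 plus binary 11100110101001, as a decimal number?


110111010010101 + 11100110101001 = 1010100000111110 = 43070

43070


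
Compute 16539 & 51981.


0b100000010011011 & 0b1100101100001101 = 0b100000000001001 = 16393

16393


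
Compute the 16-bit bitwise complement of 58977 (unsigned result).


~0b1110011001100001 = 0b1100110011110 = 6558 (16-bit unsigned)

6558


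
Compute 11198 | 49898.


0b10101110111110 | 0b1100001011101010 = 0b1110101111111110 = 60414

60414


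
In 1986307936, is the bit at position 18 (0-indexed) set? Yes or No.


0b1110110011001001010011101100000, bit 18 = 1. Yes

Yes


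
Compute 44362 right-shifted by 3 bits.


0b1010110101001010 >> 3 = 0b1010110101001 = 5545

5545


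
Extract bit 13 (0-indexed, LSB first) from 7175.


0b1110000000111, position 13 = 0

0


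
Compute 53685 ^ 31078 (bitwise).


0b1101000110110101 ^ 0b111100101100110 = 0b1010100011010011 = 43219

43219


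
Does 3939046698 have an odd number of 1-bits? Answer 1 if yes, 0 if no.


0b11101010110010010001010100101010 has 15 ones => parity 1

1


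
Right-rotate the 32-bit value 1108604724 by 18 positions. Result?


Rotate 0b1000010000100111111011100110100 right by 18 (32-bit) = 0b11111101110011010001000010000100 = 4258074756

4258074756


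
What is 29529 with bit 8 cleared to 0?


29529 & ~(1 << 8) = 29273

29273


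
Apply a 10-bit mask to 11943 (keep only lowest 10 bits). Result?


11943 & 1023 = 679

679


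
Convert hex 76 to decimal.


76 hex = 118 decimal

118


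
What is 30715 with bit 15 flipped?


30715 ^ (1 << 15) = 30715 ^ 32768 = 63483

63483


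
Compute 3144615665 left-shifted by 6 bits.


0b10111011011011110000011011110001 << 6 = 0b10111011011011110000011011110001000000 = 201255402560

201255402560


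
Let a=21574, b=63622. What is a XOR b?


21574 ^ 63622 = 44224

44224


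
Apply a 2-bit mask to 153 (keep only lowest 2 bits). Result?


153 & 3 = 1

1


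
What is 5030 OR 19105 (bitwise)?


0b1001110100110 | 0b100101010100001 = 0b101101110100111 = 23463

23463


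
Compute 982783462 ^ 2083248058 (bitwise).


0b111010100101000001010111100110 ^ 0b1111100001010111101011110111010 = 0b1000110101111111100001001011100 = 1186972252

1186972252


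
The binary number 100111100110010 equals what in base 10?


100111100110010 in decimal = 20274

20274


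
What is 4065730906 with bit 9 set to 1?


4065730906 | (1 << 9) = 4065730906 | 512 = 4065731418

4065731418


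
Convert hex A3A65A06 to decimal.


A3A65A06 hex = 2745588230 decimal

2745588230


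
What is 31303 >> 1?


0b111101001000111 >> 1 = 0b11110100100011 = 15651

15651


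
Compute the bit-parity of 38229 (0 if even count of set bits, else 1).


0b1001010101010101 has 8 ones => parity 0

0


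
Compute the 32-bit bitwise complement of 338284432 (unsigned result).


~0b10100001010011100111110010000 = 0b11101011110101100011000001101111 = 3956682863 (32-bit unsigned)

3956682863


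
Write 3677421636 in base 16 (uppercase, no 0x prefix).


3677421636 = DB310044 hex

DB310044


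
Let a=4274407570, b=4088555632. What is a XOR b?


4274407570 ^ 4088555632 = 225714402

225714402


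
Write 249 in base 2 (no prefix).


249 = 11111001 in binary

11111001


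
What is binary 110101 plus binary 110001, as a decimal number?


110101 + 110001 = 1100110 = 102

102


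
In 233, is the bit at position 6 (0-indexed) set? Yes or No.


0b11101001, bit 6 = 1. Yes

Yes


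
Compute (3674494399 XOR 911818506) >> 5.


Step 1: 3674494399 ^ 911818506 = 3982322357
Step 2: 3982322357 >> 5 = 124447573

124447573


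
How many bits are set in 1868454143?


0b1101111010111100101100011111111 has 22 set bits

22


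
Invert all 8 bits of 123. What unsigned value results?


123 ^ 255 = 132

132


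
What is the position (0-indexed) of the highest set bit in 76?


0b1001100. Highest set bit at position 6

6


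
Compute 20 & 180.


0b10100 & 0b10110100 = 0b10100 = 20

20


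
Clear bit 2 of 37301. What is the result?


37301 & ~(1 << 2) = 37297

37297


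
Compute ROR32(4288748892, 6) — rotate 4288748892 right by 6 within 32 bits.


Rotate 0b11111111101000010001110101011100 right by 6 (32-bit) = 0b1110011111111101000010001110101 = 1946059893

1946059893


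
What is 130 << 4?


0b10000010 << 4 = 0b100000100000 = 2080

2080


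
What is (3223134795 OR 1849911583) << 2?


Step 1: 3223134795 | 1849911583 = 3999230815
Step 2: 3999230815 << 2 = 15996923260

15996923260


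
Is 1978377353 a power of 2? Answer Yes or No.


0b1110101111010111010010010001001. Multiple bits set => No

No


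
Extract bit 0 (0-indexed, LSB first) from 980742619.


0b111010011101001111000111011011, position 0 = 1

1


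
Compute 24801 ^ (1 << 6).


24801 ^ (1 << 6) = 24801 ^ 64 = 24737

24737


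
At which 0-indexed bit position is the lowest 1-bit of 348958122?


0b10100110011001010110110101010. Lowest set bit at position 1

1


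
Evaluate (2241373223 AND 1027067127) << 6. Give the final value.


Step 1: 2241373223 & 1027067127 = 84968487
Step 2: 84968487 << 6 = 5437983168

5437983168


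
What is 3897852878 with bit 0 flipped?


3897852878 ^ (1 << 0) = 3897852878 ^ 1 = 3897852879

3897852879


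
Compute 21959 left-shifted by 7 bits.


0b101010111000111 << 7 = 0b1010101110001110000000 = 2810752

2810752


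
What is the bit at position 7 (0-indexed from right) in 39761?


0b1001101101010001, position 7 = 0

0


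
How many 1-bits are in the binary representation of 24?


0b11000 has 2 set bits

2


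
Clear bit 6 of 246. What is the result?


246 & ~(1 << 6) = 182

182


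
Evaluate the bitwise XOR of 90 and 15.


0b1011010 ^ 0b1111 = 0b1010101 = 85

85


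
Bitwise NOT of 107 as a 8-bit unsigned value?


~0b1101011 = 0b10010100 = 148 (8-bit unsigned)

148


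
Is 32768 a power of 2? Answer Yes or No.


0b1000000000000000. Only one bit set => Yes

Yes


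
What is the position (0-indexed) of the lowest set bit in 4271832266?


0b11111110100111101111110011001010. Lowest set bit at position 1

1


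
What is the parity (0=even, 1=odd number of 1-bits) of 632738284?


0b100101101101101101000111101100 has 17 ones => parity 1

1


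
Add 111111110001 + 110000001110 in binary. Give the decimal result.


111111110001 + 110000001110 = 1101111111111 = 7167

7167


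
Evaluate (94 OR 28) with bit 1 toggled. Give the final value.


Step 1: 94 | 28 = 94
Step 2: 94 ^ (1 << 1) = 94 ^ 2 = 92

92


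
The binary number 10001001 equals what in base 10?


10001001 in decimal = 137

137


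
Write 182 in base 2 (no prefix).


182 = 10110110 in binary

10110110


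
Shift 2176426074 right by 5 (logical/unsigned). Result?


0b10000001101110011010000001011010 >> 5 = 0b100000011011100110100000010 = 68013314

68013314


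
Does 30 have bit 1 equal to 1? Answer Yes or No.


0b11110, bit 1 = 1. Yes

Yes


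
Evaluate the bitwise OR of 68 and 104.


0b1000100 | 0b1101000 = 0b1101100 = 108

108


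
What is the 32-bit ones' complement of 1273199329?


1273199329 ^ 4294967295 = 3021767966

3021767966


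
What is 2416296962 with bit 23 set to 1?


2416296962 | (1 << 23) = 2416296962 | 8388608 = 2424685570

2424685570


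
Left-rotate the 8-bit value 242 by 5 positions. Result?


Rotate 0b11110010 left by 5 (8-bit) = 0b1011110 = 94

94


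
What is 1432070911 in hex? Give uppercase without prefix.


1432070911 = 555BAAFF hex

555BAAFF


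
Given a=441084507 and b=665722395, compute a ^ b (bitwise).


441084507 ^ 665722395 = 1038382144

1038382144


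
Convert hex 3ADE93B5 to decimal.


3ADE93B5 hex = 987665333 decimal

987665333


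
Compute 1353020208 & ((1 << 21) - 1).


1353020208 & 2097151 = 357168

357168


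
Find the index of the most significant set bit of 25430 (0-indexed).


0b110001101010110. Highest set bit at position 14

14


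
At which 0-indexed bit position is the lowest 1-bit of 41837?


0b1010001101101101. Lowest set bit at position 0

0


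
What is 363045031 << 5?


0b10101101000111010000010100111 << 5 = 0b1010110100011101000001010011100000 = 11617440992

11617440992


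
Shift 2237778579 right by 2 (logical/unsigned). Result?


0b10000101011000011100101010010011 >> 2 = 0b100001010110000111001010100100 = 559444644

559444644


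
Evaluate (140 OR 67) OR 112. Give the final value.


Step 1: 140 | 67 = 207
Step 2: 207 | 112 = 255

255


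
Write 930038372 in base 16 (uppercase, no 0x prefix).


930038372 = 376F4264 hex

376F4264


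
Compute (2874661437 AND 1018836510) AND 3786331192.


Step 1: 2874661437 & 1018836510 = 672272924
Step 2: 672272924 & 3786331192 = 537006104

537006104


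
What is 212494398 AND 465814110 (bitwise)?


0b1100101010100110100000111110 & 0b11011110000111100001001011110 = 0b1000100000100100000000011110 = 142753822

142753822


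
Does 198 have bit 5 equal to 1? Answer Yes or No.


0b11000110, bit 5 = 0. No

No


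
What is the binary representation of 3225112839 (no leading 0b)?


3225112839 = 11000000001110110101000100000111 in binary

11000000001110110101000100000111


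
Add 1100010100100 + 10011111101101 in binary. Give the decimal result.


1100010100100 + 10011111101101 = 100000010010001 = 16529

16529


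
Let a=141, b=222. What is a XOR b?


141 ^ 222 = 83

83


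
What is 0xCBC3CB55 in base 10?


CBC3CB55 hex = 3418606421 decimal

3418606421


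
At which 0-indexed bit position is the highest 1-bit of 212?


0b11010100. Highest set bit at position 7

7


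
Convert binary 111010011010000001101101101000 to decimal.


111010011010000001101101101000 in decimal = 979901288

979901288


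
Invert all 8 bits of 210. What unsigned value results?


210 ^ 255 = 45

45


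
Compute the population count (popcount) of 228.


0b11100100 has 4 set bits

4


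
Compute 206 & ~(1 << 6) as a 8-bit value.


206 & ~(1 << 6) = 142

142


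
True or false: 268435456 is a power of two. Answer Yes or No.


0b10000000000000000000000000000. Only one bit set => Yes

Yes


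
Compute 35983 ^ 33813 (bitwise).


0b1000110010001111 ^ 0b1000010000010101 = 0b100010011010 = 2202

2202


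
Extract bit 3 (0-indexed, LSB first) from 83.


0b1010011, position 3 = 0

0


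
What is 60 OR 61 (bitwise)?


0b111100 | 0b111101 = 0b111101 = 61

61


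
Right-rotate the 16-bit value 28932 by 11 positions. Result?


Rotate 0b111000100000100 right by 11 (16-bit) = 0b10000010001110 = 8334

8334


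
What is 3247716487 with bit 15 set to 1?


3247716487 | (1 << 15) = 3247716487 | 32768 = 3247749255

3247749255


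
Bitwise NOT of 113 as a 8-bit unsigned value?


~0b1110001 = 0b10001110 = 142 (8-bit unsigned)

142


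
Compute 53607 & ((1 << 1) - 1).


53607 & 1 = 1

1


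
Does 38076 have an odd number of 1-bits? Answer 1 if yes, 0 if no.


0b1001010010111100 has 8 ones => parity 0

0


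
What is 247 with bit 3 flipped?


247 ^ (1 << 3) = 247 ^ 8 = 255

255


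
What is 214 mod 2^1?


214 & 1 = 0

0


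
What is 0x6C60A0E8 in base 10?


6C60A0E8 hex = 1818271976 decimal

1818271976


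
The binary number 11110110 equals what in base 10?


11110110 in decimal = 246

246


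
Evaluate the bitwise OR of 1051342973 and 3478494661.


0b111110101010100011100001111101 | 0b11001111010101011001110111000101 = 0b11111111111111111011110111111101 = 4294950397

4294950397


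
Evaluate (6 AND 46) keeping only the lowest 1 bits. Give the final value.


Step 1: 6 & 46 = 6
Step 2: 6 & 1 = 0

0


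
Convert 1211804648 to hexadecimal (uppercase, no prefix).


1211804648 = 483AABE8 hex

483AABE8


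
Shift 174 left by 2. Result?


0b10101110 << 2 = 0b1010111000 = 696

696


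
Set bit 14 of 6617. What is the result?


6617 | (1 << 14) = 6617 | 16384 = 23001

23001


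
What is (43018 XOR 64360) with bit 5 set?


Step 1: 43018 ^ 64360 = 21346
Step 2: 21346 | (1 << 5) = 21346 | 32 = 21346

21346


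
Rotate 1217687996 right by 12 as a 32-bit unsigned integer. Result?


Rotate 0b1001000100101000111000110111100 right by 12 (32-bit) = 0b11011110001001000100101000111 = 465865031

465865031


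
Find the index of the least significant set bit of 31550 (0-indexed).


0b111101100111110. Lowest set bit at position 1

1


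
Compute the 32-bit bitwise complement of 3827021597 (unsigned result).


~0b11100100000110111011011100011101 = 0b11011111001000100100011100010 = 467945698 (32-bit unsigned)

467945698


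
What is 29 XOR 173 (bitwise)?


0b11101 ^ 0b10101101 = 0b10110000 = 176

176


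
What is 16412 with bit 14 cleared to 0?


16412 & ~(1 << 14) = 28

28


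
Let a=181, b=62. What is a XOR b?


181 ^ 62 = 139

139


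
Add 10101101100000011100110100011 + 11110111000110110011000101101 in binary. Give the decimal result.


10101101100000011100110100011 + 11110111000110110011000101101 = 110100100100111001111111010000 = 882089936

882089936


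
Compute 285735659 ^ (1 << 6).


285735659 ^ (1 << 6) = 285735659 ^ 64 = 285735595

285735595


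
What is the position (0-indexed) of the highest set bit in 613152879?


0b100100100010111111100001101111. Highest set bit at position 29

29


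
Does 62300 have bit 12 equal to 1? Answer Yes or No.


0b1111001101011100, bit 12 = 1. Yes

Yes


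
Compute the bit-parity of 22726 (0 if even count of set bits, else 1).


0b101100011000110 has 7 ones => parity 1

1


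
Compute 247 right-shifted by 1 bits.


0b11110111 >> 1 = 0b1111011 = 123

123


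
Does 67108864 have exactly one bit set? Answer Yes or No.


0b100000000000000000000000000. Only one bit set => Yes

Yes


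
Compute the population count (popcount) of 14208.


0b11011110000000 has 6 set bits

6


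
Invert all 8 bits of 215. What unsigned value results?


215 ^ 255 = 40

40


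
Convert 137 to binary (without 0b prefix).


137 = 10001001 in binary

10001001


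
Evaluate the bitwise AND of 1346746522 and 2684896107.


0b1010000010001011011100010011010 & 0b10100000000010000100001101101011 = 0b1010 = 10

10


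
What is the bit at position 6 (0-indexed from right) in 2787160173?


0b10100110001000001011000001101101, position 6 = 1

1


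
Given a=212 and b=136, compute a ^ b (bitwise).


212 ^ 136 = 92

92


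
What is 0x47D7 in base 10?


47D7 hex = 18391 decimal

18391


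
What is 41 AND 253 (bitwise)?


0b101001 & 0b11111101 = 0b101001 = 41

41


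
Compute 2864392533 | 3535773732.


0b10101010101110110010100101010101 | 0b11010010101111111010000000100100 = 0b11111010101111111010100101110101 = 4206864757

4206864757


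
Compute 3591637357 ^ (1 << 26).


3591637357 ^ (1 << 26) = 3591637357 ^ 67108864 = 3524528493

3524528493


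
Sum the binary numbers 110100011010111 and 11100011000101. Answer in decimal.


110100011010111 + 11100011000101 = 1010000110011100 = 41372

41372


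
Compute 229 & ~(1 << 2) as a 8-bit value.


229 & ~(1 << 2) = 225

225


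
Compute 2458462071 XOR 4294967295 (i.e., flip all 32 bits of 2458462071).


2458462071 ^ 4294967295 = 1836505224

1836505224


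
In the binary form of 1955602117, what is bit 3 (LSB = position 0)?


0b1110100100100000001111011000101, position 3 = 0

0


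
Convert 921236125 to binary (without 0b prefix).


921236125 = 110110111010001111001010011101 in binary

110110111010001111001010011101


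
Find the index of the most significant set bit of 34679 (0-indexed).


0b1000011101110111. Highest set bit at position 15

15


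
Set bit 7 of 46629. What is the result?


46629 | (1 << 7) = 46629 | 128 = 46757

46757


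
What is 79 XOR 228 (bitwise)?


0b1001111 ^ 0b11100100 = 0b10101011 = 171

171


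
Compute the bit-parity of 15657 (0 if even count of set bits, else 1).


0b11110100101001 has 8 ones => parity 0

0


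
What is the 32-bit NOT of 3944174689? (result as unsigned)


~0b11101011000101110101010001100001 = 0b10100111010001010101110011110 = 350792606 (32-bit unsigned)

350792606


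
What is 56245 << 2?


0b1101101110110101 << 2 = 0b110110111011010100 = 224980

224980


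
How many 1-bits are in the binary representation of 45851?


0b1011001100011011 has 9 set bits

9


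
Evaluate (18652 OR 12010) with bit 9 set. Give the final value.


Step 1: 18652 | 12010 = 28414
Step 2: 28414 | (1 << 9) = 28414 | 512 = 28414

28414


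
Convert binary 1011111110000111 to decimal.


1011111110000111 in decimal = 49031

49031


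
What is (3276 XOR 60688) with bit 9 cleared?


Step 1: 3276 ^ 60688 = 57820
Step 2: 57820 & ~(1 << 9) = 57820

57820


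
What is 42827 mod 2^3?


42827 & 7 = 3

3


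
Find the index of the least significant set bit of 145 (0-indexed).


0b10010001. Lowest set bit at position 0

0


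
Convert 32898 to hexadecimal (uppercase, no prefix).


32898 = 8082 hex

8082


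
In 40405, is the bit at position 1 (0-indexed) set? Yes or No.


0b1001110111010101, bit 1 = 0. No

No


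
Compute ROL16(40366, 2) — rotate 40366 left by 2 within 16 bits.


Rotate 0b1001110110101110 left by 2 (16-bit) = 0b111011010111010 = 30394

30394


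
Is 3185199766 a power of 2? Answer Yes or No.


0b10111101110110100100101010010110. Multiple bits set => No

No


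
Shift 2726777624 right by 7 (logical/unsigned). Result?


0b10100010100001110101001100011000 >> 7 = 0b1010001010000111010100110 = 21302950

21302950


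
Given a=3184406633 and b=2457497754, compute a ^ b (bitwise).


3184406633 ^ 2457497754 = 800342259

800342259


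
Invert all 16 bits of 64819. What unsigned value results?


64819 ^ 65535 = 716

716


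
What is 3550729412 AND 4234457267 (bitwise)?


0b11010011101000111101010011000100 & 0b11111100011001001011000010110011 = 0b11010000001000001001000010000000 = 3491795072

3491795072


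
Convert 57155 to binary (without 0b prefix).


57155 = 1101111101000011 in binary

1101111101000011


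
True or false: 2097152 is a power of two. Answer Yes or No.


0b1000000000000000000000. Only one bit set => Yes

Yes


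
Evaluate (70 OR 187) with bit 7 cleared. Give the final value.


Step 1: 70 | 187 = 255
Step 2: 255 & ~(1 << 7) = 127

127


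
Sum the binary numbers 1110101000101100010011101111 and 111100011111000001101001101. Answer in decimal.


1110101000101100010011101111 + 111100011111000001101001101 = 10110001100100100100000111100 = 372394044

372394044


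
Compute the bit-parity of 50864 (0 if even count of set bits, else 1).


0b1100011010110000 has 7 ones => parity 1

1


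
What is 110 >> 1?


0b1101110 >> 1 = 0b110111 = 55

55


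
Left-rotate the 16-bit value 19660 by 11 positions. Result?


Rotate 0b100110011001100 left by 11 (16-bit) = 0b110001001100110 = 25190

25190


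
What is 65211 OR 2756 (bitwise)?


0b1111111010111011 | 0b101011000100 = 0b1111111011111111 = 65279

65279


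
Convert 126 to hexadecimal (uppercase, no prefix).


126 = 7E hex

7E


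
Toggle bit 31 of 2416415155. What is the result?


2416415155 ^ (1 << 31) = 2416415155 ^ 2147483648 = 268931507

268931507


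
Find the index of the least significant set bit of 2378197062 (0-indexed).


0b10001101110000000110100001000110. Lowest set bit at position 1

1


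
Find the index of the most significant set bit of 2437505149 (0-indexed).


0b10010001010010010110000001111101. Highest set bit at position 31

31


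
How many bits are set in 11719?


0b10110111000111 has 9 set bits

9


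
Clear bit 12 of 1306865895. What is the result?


1306865895 & ~(1 << 12) = 1306861799

1306861799


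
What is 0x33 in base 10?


33 hex = 51 decimal

51


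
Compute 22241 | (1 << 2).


22241 | (1 << 2) = 22241 | 4 = 22245

22245


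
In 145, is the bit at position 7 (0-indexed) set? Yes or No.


0b10010001, bit 7 = 1. Yes

Yes


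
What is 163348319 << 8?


0b1001101111000111111101011111 << 8 = 0b100110111100011111110101111100000000 = 41817169664

41817169664


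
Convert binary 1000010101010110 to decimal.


1000010101010110 in decimal = 34134

34134


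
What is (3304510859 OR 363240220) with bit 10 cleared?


Step 1: 3304510859 | 363240220 = 3589726111
Step 2: 3589726111 & ~(1 << 10) = 3589725087

3589725087


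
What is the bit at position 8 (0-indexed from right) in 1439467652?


0b1010101110011001000100010000100, position 8 = 0

0


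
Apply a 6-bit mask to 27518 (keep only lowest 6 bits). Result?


27518 & 63 = 62

62


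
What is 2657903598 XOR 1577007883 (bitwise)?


0b10011110011011000110001111101110 ^ 0b1011101111111110011101100001011 = 0b11000011100100110101100011100101 = 3281213669

3281213669


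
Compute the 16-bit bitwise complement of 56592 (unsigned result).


~0b1101110100010000 = 0b10001011101111 = 8943 (16-bit unsigned)

8943


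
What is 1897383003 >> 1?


0b1110001000101111100010001011011 >> 1 = 0b111000100010111110001000101101 = 948691501

948691501


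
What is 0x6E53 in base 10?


6E53 hex = 28243 decimal

28243


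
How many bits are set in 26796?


0b110100010101100 has 7 set bits

7


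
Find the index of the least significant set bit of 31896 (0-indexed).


0b111110010011000. Lowest set bit at position 3

3


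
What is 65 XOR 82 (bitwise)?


0b1000001 ^ 0b1010010 = 0b10011 = 19

19


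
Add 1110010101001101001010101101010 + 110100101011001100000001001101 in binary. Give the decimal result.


1110010101001101001010101101010 + 110100101011001100000001001101 = 10100111010100110101010110110111 = 2807256503

2807256503


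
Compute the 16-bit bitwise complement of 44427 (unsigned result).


~0b1010110110001011 = 0b101001001110100 = 21108 (16-bit unsigned)

21108


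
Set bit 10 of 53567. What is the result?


53567 | (1 << 10) = 53567 | 1024 = 54591

54591


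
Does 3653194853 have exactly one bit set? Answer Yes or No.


0b11011001101111110101010001100101. Multiple bits set => No

No


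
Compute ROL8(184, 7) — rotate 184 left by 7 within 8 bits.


Rotate 0b10111000 left by 7 (8-bit) = 0b1011100 = 92

92


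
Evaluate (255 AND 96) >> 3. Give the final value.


Step 1: 255 & 96 = 96
Step 2: 96 >> 3 = 12

12


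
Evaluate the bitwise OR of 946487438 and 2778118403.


0b111000011010100100000010001110 | 0b10100101100101101011100100000011 = 0b10111101111111101111100110001111 = 3187603855

3187603855


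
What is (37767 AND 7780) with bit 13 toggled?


Step 1: 37767 & 7780 = 4612
Step 2: 4612 ^ (1 << 13) = 4612 ^ 8192 = 12804

12804


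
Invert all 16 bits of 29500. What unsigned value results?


29500 ^ 65535 = 36035

36035


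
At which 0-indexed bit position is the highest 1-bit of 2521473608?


0b10010110010010101010001001001000. Highest set bit at position 31

31


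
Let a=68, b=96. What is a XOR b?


68 ^ 96 = 36

36


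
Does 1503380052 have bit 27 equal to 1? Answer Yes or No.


0b1011001100110111100001001010100, bit 27 = 1. Yes

Yes


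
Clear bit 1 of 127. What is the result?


127 & ~(1 << 1) = 125

125


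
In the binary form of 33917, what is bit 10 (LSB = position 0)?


0b1000010001111101, position 10 = 1

1


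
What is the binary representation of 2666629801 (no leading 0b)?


2666629801 = 10011110111100011000101010101001 in binary

10011110111100011000101010101001


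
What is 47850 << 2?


0b1011101011101010 << 2 = 0b101110101110101000 = 191400

191400


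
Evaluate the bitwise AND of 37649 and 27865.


0b1001001100010001 & 0b110110011011001 = 0b10001 = 17

17


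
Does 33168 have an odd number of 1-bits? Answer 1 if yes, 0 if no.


0b1000000110010000 has 4 ones => parity 0

0


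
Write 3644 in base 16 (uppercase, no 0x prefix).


3644 = E3C hex

E3C
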